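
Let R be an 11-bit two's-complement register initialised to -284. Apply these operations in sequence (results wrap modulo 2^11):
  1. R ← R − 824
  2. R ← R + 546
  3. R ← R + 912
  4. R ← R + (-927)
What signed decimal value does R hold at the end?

-577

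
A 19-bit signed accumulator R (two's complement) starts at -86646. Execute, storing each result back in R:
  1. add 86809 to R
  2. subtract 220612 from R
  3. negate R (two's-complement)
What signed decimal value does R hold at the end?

220449

Start: R = -86646 = 1101010110110001010.
R = -86646 + 86809 = 163 = 0000000000010100011
R = 163 − 220612 = -220449 = 1001010001011011111
R = −(-220449) = 220449 = 0110101110100100001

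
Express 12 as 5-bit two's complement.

12 is non-negative, so write it directly in 5 bits: 01100.

01100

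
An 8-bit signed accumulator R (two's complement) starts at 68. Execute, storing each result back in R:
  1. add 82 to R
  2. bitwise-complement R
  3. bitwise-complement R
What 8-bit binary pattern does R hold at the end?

10010110

Start: R = 68 = 01000100.
R = 68 + 82 = 150; wraps to -106 = 10010110
R = NOT 10010110 = 01101001 = 105
R = NOT 01101001 = 10010110 = -106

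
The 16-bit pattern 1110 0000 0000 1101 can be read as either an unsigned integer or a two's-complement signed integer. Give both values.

Unsigned: 1110000000001101 = 57357.
Signed: MSB=1 → 57357 − 65536 = -8179.

unsigned = 57357, signed = -8179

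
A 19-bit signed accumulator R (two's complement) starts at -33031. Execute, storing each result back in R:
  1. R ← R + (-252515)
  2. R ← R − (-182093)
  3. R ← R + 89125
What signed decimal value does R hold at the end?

-14328

Start: R = -33031 = 1110111111011111001.
R = -33031 + (-252515) = -285546; wraps to 238742 = 0111010010010010110
R = 238742 − (-182093) = 420835; wraps to -103453 = 1100110101111100011
R = -103453 + 89125 = -14328 = 1111100100000001000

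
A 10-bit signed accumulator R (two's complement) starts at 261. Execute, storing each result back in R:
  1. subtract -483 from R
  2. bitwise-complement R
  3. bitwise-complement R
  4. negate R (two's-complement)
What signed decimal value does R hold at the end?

Start: R = 261 = 0100000101.
R = 261 − (-483) = 744; wraps to -280 = 1011101000
R = NOT 1011101000 = 0100010111 = 279
R = NOT 0100010111 = 1011101000 = -280
R = −(-280) = 280 = 0100011000

280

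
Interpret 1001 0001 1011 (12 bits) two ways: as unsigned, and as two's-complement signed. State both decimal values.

Unsigned: 100100011011 = 2331.
Signed: MSB=1 → 2331 − 4096 = -1765.

unsigned = 2331, signed = -1765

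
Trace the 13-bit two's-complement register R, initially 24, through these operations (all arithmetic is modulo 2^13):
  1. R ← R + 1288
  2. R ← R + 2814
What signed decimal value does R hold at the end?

-4066

Start: R = 24 = 0000000011000.
R = 24 + 1288 = 1312 = 0010100100000
R = 1312 + 2814 = 4126; wraps to -4066 = 1000000011110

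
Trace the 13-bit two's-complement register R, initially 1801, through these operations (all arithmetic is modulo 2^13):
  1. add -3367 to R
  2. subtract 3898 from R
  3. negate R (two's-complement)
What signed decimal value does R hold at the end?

-2728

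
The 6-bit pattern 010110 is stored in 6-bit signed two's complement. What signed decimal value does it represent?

MSB is 0, so the value is non-negative: 010110 = 22.

22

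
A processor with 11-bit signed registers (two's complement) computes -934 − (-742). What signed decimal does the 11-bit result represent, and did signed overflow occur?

-192; no overflow

-934 → 10001011010
-742 → 10100011010
Subtract via negate-and-add: invert 10100011010 + 1 = 01011100110 (i.e. 742).
  10001011010
+ 01011100110
= 11101000000
Result 11101000000: MSB = 1 → 1856 − 2048 = -192.
Addends (after negating the subtrahend) have opposite signs, so signed overflow cannot occur.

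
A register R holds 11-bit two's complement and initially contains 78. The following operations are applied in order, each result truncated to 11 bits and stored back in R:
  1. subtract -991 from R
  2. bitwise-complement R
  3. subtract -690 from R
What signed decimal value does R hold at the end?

-380

Start: R = 78 = 00001001110.
R = 78 − (-991) = 1069; wraps to -979 = 10000101101
R = NOT 10000101101 = 01111010010 = 978
R = 978 − (-690) = 1668; wraps to -380 = 11010000100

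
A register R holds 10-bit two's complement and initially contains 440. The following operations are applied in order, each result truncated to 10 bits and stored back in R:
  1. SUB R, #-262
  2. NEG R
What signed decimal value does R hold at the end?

Start: R = 440 = 0110111000.
R = 440 − (-262) = 702; wraps to -322 = 1010111110
R = −(-322) = 322 = 0101000010

322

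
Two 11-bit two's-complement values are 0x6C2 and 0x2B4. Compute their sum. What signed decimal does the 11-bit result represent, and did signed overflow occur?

0x6C2 = 11011000010 = -318 (signed)
0x2B4 = 01010110100 = 692 (signed)
  11011000010
+ 01010110100
= 00101110110  (discard carry-out 1)
Result 00101110110: MSB = 0 → value 374.
Addends have opposite signs, so signed overflow cannot occur.

374; no overflow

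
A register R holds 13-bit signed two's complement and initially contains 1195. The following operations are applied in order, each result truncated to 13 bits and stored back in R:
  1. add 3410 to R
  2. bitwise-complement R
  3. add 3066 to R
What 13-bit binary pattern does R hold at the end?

1100111111100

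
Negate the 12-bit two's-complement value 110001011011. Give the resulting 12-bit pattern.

Invert: 001110100100. Add 1: 001110100101.
Check: 110001011011 = -933, 001110100101 = 933.

001110100101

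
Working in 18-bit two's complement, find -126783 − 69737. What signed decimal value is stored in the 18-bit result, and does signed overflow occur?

-126783 → 100001000011000001
69737 → 010001000001101001
Subtract via negate-and-add: invert 010001000001101001 + 1 = 101110111110010111 (i.e. -69737).
  100001000011000001
+ 101110111110010111
= 010000000001011000  (discard carry-out 1)
Result 010000000001011000: MSB = 0 → value 65624.
Both addends (after negating the subtrahend) are negative but the stored result is non-negative: signed overflow. The true value -126783 − 69737 = -196520 lies outside [-131072, 131071].

65624; overflow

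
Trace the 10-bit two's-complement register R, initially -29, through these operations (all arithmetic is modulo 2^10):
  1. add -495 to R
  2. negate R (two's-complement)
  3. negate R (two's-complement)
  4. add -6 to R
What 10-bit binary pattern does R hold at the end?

0111101110

Start: R = -29 = 1111100011.
R = -29 + (-495) = -524; wraps to 500 = 0111110100
R = −(500) = -500 = 1000001100
R = −(-500) = 500 = 0111110100
R = 500 + (-6) = 494 = 0111101110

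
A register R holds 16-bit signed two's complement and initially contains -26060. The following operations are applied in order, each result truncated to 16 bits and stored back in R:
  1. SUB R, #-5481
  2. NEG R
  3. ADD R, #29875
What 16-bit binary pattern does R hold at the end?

1100010100010110

Start: R = -26060 = 1001101000110100.
R = -26060 − (-5481) = -20579 = 1010111110011101
R = −(-20579) = 20579 = 0101000001100011
R = 20579 + 29875 = 50454; wraps to -15082 = 1100010100010110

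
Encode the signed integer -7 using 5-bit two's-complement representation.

11001

|-7| = 7 = 00111 in 5 bits.
Invert the bits: 11000. Add 1: 11001.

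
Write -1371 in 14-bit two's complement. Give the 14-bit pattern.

11101010100101

|-1371| = 1371 = 00010101011011 in 14 bits.
Invert the bits: 11101010100100. Add 1: 11101010100101.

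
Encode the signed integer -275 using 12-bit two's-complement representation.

111011101101

|-275| = 275 = 000100010011 in 12 bits.
Invert the bits: 111011101100. Add 1: 111011101101.
Check: 111011101101 reads as 3821 − 4096 = -275.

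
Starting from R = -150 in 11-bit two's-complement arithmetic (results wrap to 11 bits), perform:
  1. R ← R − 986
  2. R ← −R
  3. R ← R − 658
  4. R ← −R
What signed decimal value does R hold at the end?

Start: R = -150 = 11101101010.
R = -150 − 986 = -1136; wraps to 912 = 01110010000
R = −(912) = -912 = 10001110000
R = -912 − 658 = -1570; wraps to 478 = 00111011110
R = −(478) = -478 = 11000100010

-478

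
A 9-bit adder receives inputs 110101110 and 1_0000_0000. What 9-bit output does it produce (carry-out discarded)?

010101110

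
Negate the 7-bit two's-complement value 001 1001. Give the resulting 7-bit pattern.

Invert: 1100110. Add 1: 1100111.
Check: 0011001 = 25, 1100111 = -25.

1100111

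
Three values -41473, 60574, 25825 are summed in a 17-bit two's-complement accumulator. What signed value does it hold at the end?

44926

-41473 + 60574 = 19101 (00100101010011101)
19101 + 25825 = 44926 (01010111101111110)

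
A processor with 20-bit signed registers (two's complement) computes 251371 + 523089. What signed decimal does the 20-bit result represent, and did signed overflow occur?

-274116; overflow

251371 → 00111101010111101011
523089 → 01111111101101010001
  00111101010111101011
+ 01111111101101010001
= 10111101000100111100
Result 10111101000100111100: MSB = 1 → 774460 − 1048576 = -274116.
Both addends are non-negative but the stored result is negative: signed overflow. The true value 251371 + 523089 = 774460 lies outside [-524288, 524287].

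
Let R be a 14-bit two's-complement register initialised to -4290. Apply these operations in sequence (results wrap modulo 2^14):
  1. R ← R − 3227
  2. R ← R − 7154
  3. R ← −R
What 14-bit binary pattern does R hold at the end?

Start: R = -4290 = 10111100111110.
R = -4290 − 3227 = -7517 = 10001010100011
R = -7517 − 7154 = -14671; wraps to 1713 = 00011010110001
R = −(1713) = -1713 = 11100101001111

11100101001111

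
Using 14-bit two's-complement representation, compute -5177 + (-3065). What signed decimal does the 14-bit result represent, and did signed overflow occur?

-5177 → 10101111000111
-3065 → 11010000000111
  10101111000111
+ 11010000000111
= 01111111001110  (discard carry-out 1)
Result 01111111001110: MSB = 0 → value 8142.
Both addends are negative but the stored result is non-negative: signed overflow. The true value -5177 + (-3065) = -8242 lies outside [-8192, 8191].

8142; overflow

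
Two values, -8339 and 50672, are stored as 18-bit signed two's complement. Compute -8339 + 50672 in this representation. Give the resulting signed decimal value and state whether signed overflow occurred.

-8339 → 111101111101101101
50672 → 001100010111110000
  111101111101101101
+ 001100010111110000
= 001010010101011101  (discard carry-out 1)
Result 001010010101011101: MSB = 0 → value 42333.
Addends have opposite signs, so signed overflow cannot occur.

42333; no overflow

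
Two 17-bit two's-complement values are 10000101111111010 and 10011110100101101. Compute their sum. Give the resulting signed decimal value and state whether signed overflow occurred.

18727; overflow

10000101111111010 = -62470 (signed)
10011110100101101 = -49875 (signed)
  10000101111111010
+ 10011110100101101
= 00100100100100111  (discard carry-out 1)
Result 00100100100100111: MSB = 0 → value 18727.
Both addends are negative but the stored result is non-negative: signed overflow. The true value -62470 + (-49875) = -112345 lies outside [-65536, 65535].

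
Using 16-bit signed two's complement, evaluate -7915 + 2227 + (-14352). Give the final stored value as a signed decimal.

-7915 + 2227 = -5688 (1110100111001000)
-5688 + (-14352) = -20040 (1011000110111000)

-20040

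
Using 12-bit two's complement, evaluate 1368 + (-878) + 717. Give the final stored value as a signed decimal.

1207

1368 + (-878) = 490 (000111101010)
490 + 717 = 1207 (010010110111)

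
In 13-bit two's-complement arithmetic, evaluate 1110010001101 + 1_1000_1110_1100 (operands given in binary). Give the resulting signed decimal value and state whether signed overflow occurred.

-2695; no overflow

1110010001101 = -883 (signed)
1_1000_1110_1100 → 1100011101100 = -1812 (signed)
  1110010001101
+ 1100011101100
= 1010101111001  (discard carry-out 1)
Result 1010101111001: MSB = 1 → 5497 − 8192 = -2695.
Both addends are negative and so is the stored result: no signed overflow.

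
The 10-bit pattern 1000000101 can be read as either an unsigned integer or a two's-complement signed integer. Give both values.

unsigned = 517, signed = -507

Unsigned: 1000000101 = 517.
Signed: MSB=1 → 517 − 1024 = -507.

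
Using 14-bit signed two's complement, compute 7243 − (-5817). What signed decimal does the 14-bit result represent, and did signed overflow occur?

7243 → 01110001001011
-5817 → 10100101000111
Subtract via negate-and-add: invert 10100101000111 + 1 = 01011010111001 (i.e. 5817).
  01110001001011
+ 01011010111001
= 11001100000100
Result 11001100000100: MSB = 1 → 13060 − 16384 = -3324.
Both addends (after negating the subtrahend) are non-negative but the stored result is negative: signed overflow. The true value 7243 − (-5817) = 13060 lies outside [-8192, 8191].

-3324; overflow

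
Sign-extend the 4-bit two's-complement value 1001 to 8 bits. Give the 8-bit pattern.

11111001

MSB of 1001 is 1; replicate it into the new high bits.
1111|1001 → 11111001 (still -7).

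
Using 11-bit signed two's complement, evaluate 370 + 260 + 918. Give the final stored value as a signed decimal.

370 + 260 = 630 (01001110110)
630 + 918 = 1548 → wraps to -500 (11000001100)

-500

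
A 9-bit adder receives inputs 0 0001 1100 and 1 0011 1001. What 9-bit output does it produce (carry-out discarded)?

  000011100
+ 100111001
= 101010101

101010101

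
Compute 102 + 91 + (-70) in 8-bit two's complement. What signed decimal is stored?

123

102 + 91 = 193 → wraps to -63 (11000001)
-63 + (-70) = -133 → wraps to 123 (01111011)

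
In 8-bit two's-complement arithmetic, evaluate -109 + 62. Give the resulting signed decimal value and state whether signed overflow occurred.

-47; no overflow

-109 → 10010011
62 → 00111110
  10010011
+ 00111110
= 11010001
Result 11010001: MSB = 1 → 209 − 256 = -47.
Addends have opposite signs, so signed overflow cannot occur.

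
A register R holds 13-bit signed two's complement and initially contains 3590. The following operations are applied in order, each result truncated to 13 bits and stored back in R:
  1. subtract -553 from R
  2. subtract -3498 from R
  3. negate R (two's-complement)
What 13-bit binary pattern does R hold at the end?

Start: R = 3590 = 0111000000110.
R = 3590 − (-553) = 4143; wraps to -4049 = 1000000101111
R = -4049 − (-3498) = -551 = 1110111011001
R = −(-551) = 551 = 0001000100111

0001000100111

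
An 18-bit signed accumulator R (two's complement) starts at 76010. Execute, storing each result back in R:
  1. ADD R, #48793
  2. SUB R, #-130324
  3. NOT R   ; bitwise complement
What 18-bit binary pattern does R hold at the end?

Start: R = 76010 = 010010100011101010.
R = 76010 + 48793 = 124803 = 011110011110000011
R = 124803 − (-130324) = 255127; wraps to -7017 = 111110010010010111
R = NOT 111110010010010111 = 000001101101101000 = 7016

000001101101101000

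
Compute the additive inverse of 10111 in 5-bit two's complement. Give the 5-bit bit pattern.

Invert: 01000. Add 1: 01001.
Check: 10111 = -9, 01001 = 9.

01001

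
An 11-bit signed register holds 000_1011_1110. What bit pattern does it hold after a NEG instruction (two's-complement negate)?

11101000010

Invert: 11101000001. Add 1: 11101000010.
Check: 00010111110 = 190, 11101000010 = -190.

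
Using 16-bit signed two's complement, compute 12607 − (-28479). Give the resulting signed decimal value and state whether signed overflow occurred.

-24450; overflow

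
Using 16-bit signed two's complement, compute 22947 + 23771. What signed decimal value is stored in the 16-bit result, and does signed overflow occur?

-18818; overflow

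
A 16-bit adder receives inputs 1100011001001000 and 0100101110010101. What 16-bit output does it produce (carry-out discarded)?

  1100011001001000
+ 0100101110010101
= 0001000111011101  (discard carry-out 1)

0001000111011101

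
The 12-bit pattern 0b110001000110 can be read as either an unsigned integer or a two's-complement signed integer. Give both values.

Unsigned: 110001000110 = 3142.
Signed: MSB=1 → 3142 − 4096 = -954.

unsigned = 3142, signed = -954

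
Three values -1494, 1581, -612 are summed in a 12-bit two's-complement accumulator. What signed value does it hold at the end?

-1494 + 1581 = 87 (000001010111)
87 + (-612) = -525 (110111110011)

-525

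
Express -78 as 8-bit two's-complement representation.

|-78| = 78 = 01001110 in 8 bits.
Invert the bits: 10110001. Add 1: 10110010.
Check: 10110010 reads as 178 − 256 = -78.

10110010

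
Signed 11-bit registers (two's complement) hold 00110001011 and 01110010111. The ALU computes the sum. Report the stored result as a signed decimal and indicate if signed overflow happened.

-734; overflow

00110001011 = 395 (signed)
01110010111 = 919 (signed)
  00110001011
+ 01110010111
= 10100100010
Result 10100100010: MSB = 1 → 1314 − 2048 = -734.
Both addends are non-negative but the stored result is negative: signed overflow. The true value 395 + 919 = 1314 lies outside [-1024, 1023].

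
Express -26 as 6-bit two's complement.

|-26| = 26 = 011010 in 6 bits.
Invert the bits: 100101. Add 1: 100110.
Check: 100110 reads as 38 − 64 = -26.

100110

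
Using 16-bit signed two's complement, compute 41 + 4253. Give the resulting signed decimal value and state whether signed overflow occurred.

4294; no overflow

41 → 0000000000101001
4253 → 0001000010011101
  0000000000101001
+ 0001000010011101
= 0001000011000110
Result 0001000011000110: MSB = 0 → value 4294.
Both addends are non-negative and so is the stored result: no signed overflow.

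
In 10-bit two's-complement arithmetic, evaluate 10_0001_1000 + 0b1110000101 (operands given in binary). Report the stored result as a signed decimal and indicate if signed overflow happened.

413; overflow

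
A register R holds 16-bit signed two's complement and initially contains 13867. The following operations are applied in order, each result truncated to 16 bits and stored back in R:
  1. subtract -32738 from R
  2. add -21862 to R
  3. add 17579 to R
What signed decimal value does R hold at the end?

Start: R = 13867 = 0011011000101011.
R = 13867 − (-32738) = 46605; wraps to -18931 = 1011011000001101
R = -18931 + (-21862) = -40793; wraps to 24743 = 0110000010100111
R = 24743 + 17579 = 42322; wraps to -23214 = 1010010101010010

-23214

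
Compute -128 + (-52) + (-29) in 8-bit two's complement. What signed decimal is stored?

-128 + (-52) = -180 → wraps to 76 (01001100)
76 + (-29) = 47 (00101111)

47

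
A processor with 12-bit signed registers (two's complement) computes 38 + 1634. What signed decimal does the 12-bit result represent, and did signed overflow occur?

38 → 000000100110
1634 → 011001100010
  000000100110
+ 011001100010
= 011010001000
Result 011010001000: MSB = 0 → value 1672.
Both addends are non-negative and so is the stored result: no signed overflow.

1672; no overflow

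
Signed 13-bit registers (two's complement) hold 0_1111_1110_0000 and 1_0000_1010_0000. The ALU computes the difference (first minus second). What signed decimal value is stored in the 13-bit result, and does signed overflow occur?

-192; overflow

0_1111_1110_0000 → 0111111100000 = 4064 (signed)
1_0000_1010_0000 → 1000010100000 = -3936 (signed)
Subtract via negate-and-add: invert 1000010100000 + 1 = 0111101100000 (i.e. 3936).
  0111111100000
+ 0111101100000
= 1111101000000
Result 1111101000000: MSB = 1 → 8000 − 8192 = -192.
Both addends (after negating the subtrahend) are non-negative but the stored result is negative: signed overflow. The true value 4064 − (-3936) = 8000 lies outside [-4096, 4095].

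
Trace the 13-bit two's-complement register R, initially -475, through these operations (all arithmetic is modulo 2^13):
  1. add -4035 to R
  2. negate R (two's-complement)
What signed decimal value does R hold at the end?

Start: R = -475 = 1111000100101.
R = -475 + (-4035) = -4510; wraps to 3682 = 0111001100010
R = −(3682) = -3682 = 1000110011110

-3682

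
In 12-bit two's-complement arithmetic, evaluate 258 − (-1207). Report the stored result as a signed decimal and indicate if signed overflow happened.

1465; no overflow

258 → 000100000010
-1207 → 101101001001
Subtract via negate-and-add: invert 101101001001 + 1 = 010010110111 (i.e. 1207).
  000100000010
+ 010010110111
= 010110111001
Result 010110111001: MSB = 0 → value 1465.
Both addends (after negating the subtrahend) are non-negative and so is the stored result: no signed overflow.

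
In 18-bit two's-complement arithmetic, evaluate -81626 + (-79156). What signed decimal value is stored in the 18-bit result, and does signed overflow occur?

101362; overflow

-81626 → 101100000100100110
-79156 → 101100101011001100
  101100000100100110
+ 101100101011001100
= 011000101111110010  (discard carry-out 1)
Result 011000101111110010: MSB = 0 → value 101362.
Both addends are negative but the stored result is non-negative: signed overflow. The true value -81626 + (-79156) = -160782 lies outside [-131072, 131071].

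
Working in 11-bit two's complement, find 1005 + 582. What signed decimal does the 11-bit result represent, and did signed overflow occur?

1005 → 01111101101
582 → 01001000110
  01111101101
+ 01001000110
= 11000110011
Result 11000110011: MSB = 1 → 1587 − 2048 = -461.
Both addends are non-negative but the stored result is negative: signed overflow. The true value 1005 + 582 = 1587 lies outside [-1024, 1023].

-461; overflow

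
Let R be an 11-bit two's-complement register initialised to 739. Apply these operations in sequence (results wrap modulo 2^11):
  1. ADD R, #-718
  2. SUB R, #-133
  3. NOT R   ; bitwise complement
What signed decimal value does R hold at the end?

-155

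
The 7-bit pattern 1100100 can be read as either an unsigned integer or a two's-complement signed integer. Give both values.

Unsigned: 1100100 = 100.
Signed: MSB=1 → 100 − 128 = -28.

unsigned = 100, signed = -28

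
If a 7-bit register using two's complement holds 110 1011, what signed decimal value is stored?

MSB is 1, so the value is negative.
Unsigned reading: 107. Subtract 2^7 = 128: 107 − 128 = -21.

-21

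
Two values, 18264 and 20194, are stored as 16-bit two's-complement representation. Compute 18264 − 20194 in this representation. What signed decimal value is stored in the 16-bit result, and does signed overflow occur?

-1930; no overflow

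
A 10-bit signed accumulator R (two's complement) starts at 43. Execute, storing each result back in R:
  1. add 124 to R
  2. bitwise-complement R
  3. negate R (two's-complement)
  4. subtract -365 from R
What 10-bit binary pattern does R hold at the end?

1000010101

Start: R = 43 = 0000101011.
R = 43 + 124 = 167 = 0010100111
R = NOT 0010100111 = 1101011000 = -168
R = −(-168) = 168 = 0010101000
R = 168 − (-365) = 533; wraps to -491 = 1000010101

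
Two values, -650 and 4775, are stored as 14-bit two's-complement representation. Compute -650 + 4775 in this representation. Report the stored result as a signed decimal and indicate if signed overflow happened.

4125; no overflow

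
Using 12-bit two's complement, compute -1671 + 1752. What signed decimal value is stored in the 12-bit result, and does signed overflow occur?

-1671 → 100101111001
1752 → 011011011000
  100101111001
+ 011011011000
= 000001010001  (discard carry-out 1)
Result 000001010001: MSB = 0 → value 81.
Addends have opposite signs, so signed overflow cannot occur.

81; no overflow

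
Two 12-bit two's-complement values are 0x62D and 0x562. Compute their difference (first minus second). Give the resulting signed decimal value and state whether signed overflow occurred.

203; no overflow

0x62D = 011000101101 = 1581 (signed)
0x562 = 010101100010 = 1378 (signed)
Subtract via negate-and-add: invert 010101100010 + 1 = 101010011110 (i.e. -1378).
  011000101101
+ 101010011110
= 000011001011  (discard carry-out 1)
Result 000011001011: MSB = 0 → value 203.
Addends (after negating the subtrahend) have opposite signs, so signed overflow cannot occur.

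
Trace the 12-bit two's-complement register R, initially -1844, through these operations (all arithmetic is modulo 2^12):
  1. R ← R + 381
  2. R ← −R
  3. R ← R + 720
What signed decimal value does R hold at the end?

Start: R = -1844 = 100011001100.
R = -1844 + 381 = -1463 = 101001001001
R = −(-1463) = 1463 = 010110110111
R = 1463 + 720 = 2183; wraps to -1913 = 100010000111

-1913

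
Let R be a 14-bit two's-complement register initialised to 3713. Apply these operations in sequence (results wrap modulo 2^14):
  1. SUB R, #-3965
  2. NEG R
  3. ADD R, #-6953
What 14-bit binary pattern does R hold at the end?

00011011011001

Start: R = 3713 = 00111010000001.
R = 3713 − (-3965) = 7678 = 01110111111110
R = −(7678) = -7678 = 10001000000010
R = -7678 + (-6953) = -14631; wraps to 1753 = 00011011011001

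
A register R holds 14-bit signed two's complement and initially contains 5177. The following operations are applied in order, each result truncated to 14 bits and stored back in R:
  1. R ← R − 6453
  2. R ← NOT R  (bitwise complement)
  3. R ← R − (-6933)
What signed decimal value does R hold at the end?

-8176

Start: R = 5177 = 01010000111001.
R = 5177 − 6453 = -1276 = 11101100000100
R = NOT 11101100000100 = 00010011111011 = 1275
R = 1275 − (-6933) = 8208; wraps to -8176 = 10000000010000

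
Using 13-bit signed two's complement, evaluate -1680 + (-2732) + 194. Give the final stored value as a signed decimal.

-1680 + (-2732) = -4412 → wraps to 3780 (0111011000100)
3780 + 194 = 3974 (0111110000110)

3974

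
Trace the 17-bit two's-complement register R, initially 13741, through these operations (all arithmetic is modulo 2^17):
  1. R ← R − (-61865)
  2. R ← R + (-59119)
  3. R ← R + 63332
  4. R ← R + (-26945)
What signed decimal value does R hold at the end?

Start: R = 13741 = 00011010110101101.
R = 13741 − (-61865) = 75606; wraps to -55466 = 10010011101010110
R = -55466 + (-59119) = -114585; wraps to 16487 = 00100000001100111
R = 16487 + 63332 = 79819; wraps to -51253 = 10011011111001011
R = -51253 + (-26945) = -78198; wraps to 52874 = 01100111010001010

52874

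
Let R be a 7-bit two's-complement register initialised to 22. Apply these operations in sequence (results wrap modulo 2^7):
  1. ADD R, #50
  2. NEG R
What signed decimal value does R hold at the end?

Start: R = 22 = 0010110.
R = 22 + 50 = 72; wraps to -56 = 1001000
R = −(-56) = 56 = 0111000

56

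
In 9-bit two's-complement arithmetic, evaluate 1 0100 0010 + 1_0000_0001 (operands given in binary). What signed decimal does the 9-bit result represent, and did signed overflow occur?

1 0100 0010 → 101000010 = -190 (signed)
1_0000_0001 → 100000001 = -255 (signed)
  101000010
+ 100000001
= 001000011  (discard carry-out 1)
Result 001000011: MSB = 0 → value 67.
Both addends are negative but the stored result is non-negative: signed overflow. The true value -190 + (-255) = -445 lies outside [-256, 255].

67; overflow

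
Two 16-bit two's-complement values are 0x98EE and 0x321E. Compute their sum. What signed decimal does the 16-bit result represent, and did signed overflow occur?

-13556; no overflow

0x98EE = 1001100011101110 = -26386 (signed)
0x321E = 0011001000011110 = 12830 (signed)
  1001100011101110
+ 0011001000011110
= 1100101100001100
Result 1100101100001100: MSB = 1 → 51980 − 65536 = -13556.
Addends have opposite signs, so signed overflow cannot occur.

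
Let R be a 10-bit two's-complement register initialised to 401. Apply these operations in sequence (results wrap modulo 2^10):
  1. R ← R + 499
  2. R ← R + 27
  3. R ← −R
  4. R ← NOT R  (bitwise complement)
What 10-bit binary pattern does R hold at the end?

Start: R = 401 = 0110010001.
R = 401 + 499 = 900; wraps to -124 = 1110000100
R = -124 + 27 = -97 = 1110011111
R = −(-97) = 97 = 0001100001
R = NOT 0001100001 = 1110011110 = -98

1110011110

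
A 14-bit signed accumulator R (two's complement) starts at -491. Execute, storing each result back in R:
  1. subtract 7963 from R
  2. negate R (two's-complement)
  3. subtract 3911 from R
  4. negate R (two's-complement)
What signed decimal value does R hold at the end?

Start: R = -491 = 11111000010101.
R = -491 − 7963 = -8454; wraps to 7930 = 01111011111010
R = −(7930) = -7930 = 10000100000110
R = -7930 − 3911 = -11841; wraps to 4543 = 01000110111111
R = −(4543) = -4543 = 10111001000001

-4543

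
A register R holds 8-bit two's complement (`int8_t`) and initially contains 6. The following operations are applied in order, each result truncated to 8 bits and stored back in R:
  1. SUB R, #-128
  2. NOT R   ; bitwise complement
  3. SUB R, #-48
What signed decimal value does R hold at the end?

Start: R = 6 = 00000110.
R = 6 − (-128) = 134; wraps to -122 = 10000110
R = NOT 10000110 = 01111001 = 121
R = 121 − (-48) = 169; wraps to -87 = 10101001

-87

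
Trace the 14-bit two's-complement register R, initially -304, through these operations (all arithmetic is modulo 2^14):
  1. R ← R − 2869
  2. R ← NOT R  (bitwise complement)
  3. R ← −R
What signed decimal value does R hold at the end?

-3172

Start: R = -304 = 11111011010000.
R = -304 − 2869 = -3173 = 11001110011011
R = NOT 11001110011011 = 00110001100100 = 3172
R = −(3172) = -3172 = 11001110011100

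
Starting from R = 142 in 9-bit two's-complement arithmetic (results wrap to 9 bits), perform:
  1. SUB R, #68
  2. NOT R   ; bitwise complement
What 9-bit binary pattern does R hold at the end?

Start: R = 142 = 010001110.
R = 142 − 68 = 74 = 001001010
R = NOT 001001010 = 110110101 = -75

110110101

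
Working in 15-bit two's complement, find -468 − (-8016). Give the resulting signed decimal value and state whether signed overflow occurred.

7548; no overflow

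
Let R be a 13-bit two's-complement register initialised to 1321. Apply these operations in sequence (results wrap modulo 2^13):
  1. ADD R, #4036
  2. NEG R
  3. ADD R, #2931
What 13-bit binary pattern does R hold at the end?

Start: R = 1321 = 0010100101001.
R = 1321 + 4036 = 5357; wraps to -2835 = 1010011101101
R = −(-2835) = 2835 = 0101100010011
R = 2835 + 2931 = 5766; wraps to -2426 = 1011010000110

1011010000110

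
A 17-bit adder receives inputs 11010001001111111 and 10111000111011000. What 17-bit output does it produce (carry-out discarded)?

10001010001010111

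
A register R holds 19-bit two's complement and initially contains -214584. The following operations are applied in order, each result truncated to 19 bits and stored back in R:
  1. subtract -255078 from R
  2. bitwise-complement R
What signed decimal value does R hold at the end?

-40495

Start: R = -214584 = 1001011100111001000.
R = -214584 − (-255078) = 40494 = 0001001111000101110
R = NOT 0001001111000101110 = 1110110000111010001 = -40495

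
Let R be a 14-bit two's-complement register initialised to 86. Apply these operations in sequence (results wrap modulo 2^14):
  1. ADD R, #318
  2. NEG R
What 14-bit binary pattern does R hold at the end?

Start: R = 86 = 00000001010110.
R = 86 + 318 = 404 = 00000110010100
R = −(404) = -404 = 11111001101100

11111001101100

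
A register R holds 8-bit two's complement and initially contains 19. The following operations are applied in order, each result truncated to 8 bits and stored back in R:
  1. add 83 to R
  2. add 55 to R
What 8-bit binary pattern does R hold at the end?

Start: R = 19 = 00010011.
R = 19 + 83 = 102 = 01100110
R = 102 + 55 = 157; wraps to -99 = 10011101

10011101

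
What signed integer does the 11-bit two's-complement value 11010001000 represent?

-376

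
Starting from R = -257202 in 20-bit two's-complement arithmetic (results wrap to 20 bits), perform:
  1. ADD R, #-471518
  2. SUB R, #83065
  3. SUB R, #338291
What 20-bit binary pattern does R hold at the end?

11100111001110000100

Start: R = -257202 = 11000001001101001110.
R = -257202 + (-471518) = -728720; wraps to 319856 = 01001110000101110000
R = 319856 − 83065 = 236791 = 00111001110011110111
R = 236791 − 338291 = -101500 = 11100111001110000100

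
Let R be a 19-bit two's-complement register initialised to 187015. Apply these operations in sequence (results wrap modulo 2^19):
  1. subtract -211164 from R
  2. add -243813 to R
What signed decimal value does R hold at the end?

Start: R = 187015 = 0101101101010000111.
R = 187015 − (-211164) = 398179; wraps to -126109 = 1100001001101100011
R = -126109 + (-243813) = -369922; wraps to 154366 = 0100101101011111110

154366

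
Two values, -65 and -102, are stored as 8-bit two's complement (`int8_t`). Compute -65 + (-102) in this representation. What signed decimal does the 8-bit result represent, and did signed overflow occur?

89; overflow

-65 → 10111111
-102 → 10011010
  10111111
+ 10011010
= 01011001  (discard carry-out 1)
Result 01011001: MSB = 0 → value 89.
Both addends are negative but the stored result is non-negative: signed overflow. The true value -65 + (-102) = -167 lies outside [-128, 127].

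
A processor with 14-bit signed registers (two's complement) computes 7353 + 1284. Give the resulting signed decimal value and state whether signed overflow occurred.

7353 → 01110010111001
1284 → 00010100000100
  01110010111001
+ 00010100000100
= 10000110111101
Result 10000110111101: MSB = 1 → 8637 − 16384 = -7747.
Both addends are non-negative but the stored result is negative: signed overflow. The true value 7353 + 1284 = 8637 lies outside [-8192, 8191].

-7747; overflow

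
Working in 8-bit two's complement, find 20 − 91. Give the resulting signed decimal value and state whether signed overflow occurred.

-71; no overflow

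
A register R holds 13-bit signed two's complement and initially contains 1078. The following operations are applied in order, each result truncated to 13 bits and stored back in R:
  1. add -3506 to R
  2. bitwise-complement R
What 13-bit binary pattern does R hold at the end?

Start: R = 1078 = 0010000110110.
R = 1078 + (-3506) = -2428 = 1011010000100
R = NOT 1011010000100 = 0100101111011 = 2427

0100101111011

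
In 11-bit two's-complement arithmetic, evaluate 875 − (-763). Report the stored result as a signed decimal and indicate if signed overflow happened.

875 → 01101101011
-763 → 10100000101
Subtract via negate-and-add: invert 10100000101 + 1 = 01011111011 (i.e. 763).
  01101101011
+ 01011111011
= 11001100110
Result 11001100110: MSB = 1 → 1638 − 2048 = -410.
Both addends (after negating the subtrahend) are non-negative but the stored result is negative: signed overflow. The true value 875 − (-763) = 1638 lies outside [-1024, 1023].

-410; overflow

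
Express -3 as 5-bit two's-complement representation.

11101

|-3| = 3 = 00011 in 5 bits.
Invert the bits: 11100. Add 1: 11101.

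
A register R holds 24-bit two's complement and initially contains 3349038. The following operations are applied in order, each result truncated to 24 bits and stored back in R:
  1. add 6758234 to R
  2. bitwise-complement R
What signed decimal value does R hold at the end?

6669943

Start: R = 3349038 = 001100110001101000101110.
R = 3349038 + 6758234 = 10107272; wraps to -6669944 = 100110100011100110001000
R = NOT 100110100011100110001000 = 011001011100011001110111 = 6669943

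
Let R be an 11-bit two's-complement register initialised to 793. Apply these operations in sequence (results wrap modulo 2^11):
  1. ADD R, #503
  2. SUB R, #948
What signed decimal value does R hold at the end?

348

Start: R = 793 = 01100011001.
R = 793 + 503 = 1296; wraps to -752 = 10100010000
R = -752 − 948 = -1700; wraps to 348 = 00101011100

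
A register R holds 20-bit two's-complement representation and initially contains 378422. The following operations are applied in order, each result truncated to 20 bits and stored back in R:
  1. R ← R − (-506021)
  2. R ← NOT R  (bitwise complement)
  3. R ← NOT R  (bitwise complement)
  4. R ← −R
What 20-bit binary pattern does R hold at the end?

Start: R = 378422 = 01011100011000110110.
R = 378422 − (-506021) = 884443; wraps to -164133 = 11010111111011011011
R = NOT 11010111111011011011 = 00101000000100100100 = 164132
R = NOT 00101000000100100100 = 11010111111011011011 = -164133
R = −(-164133) = 164133 = 00101000000100100101

00101000000100100101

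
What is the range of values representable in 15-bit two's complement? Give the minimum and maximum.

Minimum: −2^14 = -16384.
Maximum: 2^14 − 1 = 16383.

min = -16384, max = 16383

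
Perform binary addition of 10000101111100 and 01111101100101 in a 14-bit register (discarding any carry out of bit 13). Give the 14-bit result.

00000011100001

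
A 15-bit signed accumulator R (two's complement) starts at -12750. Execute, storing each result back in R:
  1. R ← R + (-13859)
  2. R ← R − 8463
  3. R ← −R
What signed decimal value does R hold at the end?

2304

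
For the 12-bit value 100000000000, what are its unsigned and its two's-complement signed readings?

Unsigned: 100000000000 = 2048.
Signed: MSB=1 → 2048 − 4096 = -2048.

unsigned = 2048, signed = -2048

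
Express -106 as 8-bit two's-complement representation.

|-106| = 106 = 01101010 in 8 bits.
Invert the bits: 10010101. Add 1: 10010110.

10010110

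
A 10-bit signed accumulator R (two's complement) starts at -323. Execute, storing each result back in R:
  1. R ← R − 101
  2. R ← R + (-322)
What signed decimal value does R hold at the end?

278

Start: R = -323 = 1010111101.
R = -323 − 101 = -424 = 1001011000
R = -424 + (-322) = -746; wraps to 278 = 0100010110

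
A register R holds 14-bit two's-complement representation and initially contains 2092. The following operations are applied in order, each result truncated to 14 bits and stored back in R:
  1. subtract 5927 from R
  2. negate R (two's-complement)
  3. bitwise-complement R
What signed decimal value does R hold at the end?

-3836

Start: R = 2092 = 00100000101100.
R = 2092 − 5927 = -3835 = 11000100000101
R = −(-3835) = 3835 = 00111011111011
R = NOT 00111011111011 = 11000100000100 = -3836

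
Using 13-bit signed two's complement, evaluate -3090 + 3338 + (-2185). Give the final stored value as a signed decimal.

-1937

-3090 + 3338 = 248 (0000011111000)
248 + (-2185) = -1937 (1100001101111)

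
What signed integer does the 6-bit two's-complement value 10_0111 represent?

-25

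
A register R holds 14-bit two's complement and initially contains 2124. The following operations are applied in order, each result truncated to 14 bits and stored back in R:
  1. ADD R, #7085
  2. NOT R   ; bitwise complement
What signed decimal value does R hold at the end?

Start: R = 2124 = 00100001001100.
R = 2124 + 7085 = 9209; wraps to -7175 = 10001111111001
R = NOT 10001111111001 = 01110000000110 = 7174

7174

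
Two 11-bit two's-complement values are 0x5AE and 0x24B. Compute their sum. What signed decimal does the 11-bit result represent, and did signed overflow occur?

-7; no overflow

0x5AE = 10110101110 = -594 (signed)
0x24B = 01001001011 = 587 (signed)
  10110101110
+ 01001001011
= 11111111001
Result 11111111001: MSB = 1 → 2041 − 2048 = -7.
Addends have opposite signs, so signed overflow cannot occur.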